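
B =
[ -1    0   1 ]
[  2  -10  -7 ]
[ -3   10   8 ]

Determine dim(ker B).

1

Row reduce to echelon form.
R2 ← R2 + (2)·R1: [0, -10, -5]
R3 ← R3 − (3)·R1: [0, 10, 5]
R3 ← R3 + R2: [0, 0, 0]
2 nonzero rows, so rank(B) = 2.
B has 3 columns; by rank–nullity, nullity = 3 − 2 = 1.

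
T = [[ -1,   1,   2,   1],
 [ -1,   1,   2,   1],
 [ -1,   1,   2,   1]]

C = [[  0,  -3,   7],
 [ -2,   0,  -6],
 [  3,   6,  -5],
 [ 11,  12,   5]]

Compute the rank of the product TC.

First compute TC:
[[ 15,  27, -18],
 [ 15,  27, -18],
 [ 15,  27, -18]]
Now row reduce the product.
R2 ← R2 − R1: [0, 0, 0]
R3 ← R3 − R1: [0, 0, 0]
1 nonzero row, so rank(TC) = 1.

1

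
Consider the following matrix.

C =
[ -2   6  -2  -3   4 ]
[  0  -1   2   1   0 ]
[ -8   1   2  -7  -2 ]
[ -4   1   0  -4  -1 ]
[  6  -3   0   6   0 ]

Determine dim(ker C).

Row reduce to echelon form.
R3 ← R3 − (4)·R1: [0, -23, 10, 5, -18]
R4 ← R4 − (2)·R1: [0, -11, 4, 2, -9]
R5 ← R5 + (3)·R1: [0, 15, -6, -3, 12]
R3 ← R3 − (23)·R2: [0, 0, -36, -18, -18]
R4 ← R4 − (11)·R2: [0, 0, -18, -9, -9]
R5 ← R5 + (15)·R2: [0, 0, 24, 12, 12]
R4 ← R4 − (1/2)·R3: [0, 0, 0, 0, 0]
R5 ← R5 + (2/3)·R3: [0, 0, 0, 0, 0]
3 nonzero rows, so rank(C) = 3.
C has 5 columns; by rank–nullity, nullity = 5 − 3 = 2.

2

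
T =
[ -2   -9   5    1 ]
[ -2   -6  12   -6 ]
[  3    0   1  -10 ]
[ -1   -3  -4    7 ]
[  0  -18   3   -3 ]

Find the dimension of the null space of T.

Row reduce to echelon form.
R2 ← R2 − R1: [0, 3, 7, -7]
R3 ← R3 + (3/2)·R1: [0, -27/2, 17/2, -17/2]
R4 ← R4 − (1/2)·R1: [0, 3/2, -13/2, 13/2]
R3 ← R3 + (9/2)·R2: [0, 0, 40, -40]
R4 ← R4 − (1/2)·R2: [0, 0, -10, 10]
R5 ← R5 + (6)·R2: [0, 0, 45, -45]
R4 ← R4 + (1/4)·R3: [0, 0, 0, 0]
R5 ← R5 − (9/8)·R3: [0, 0, 0, 0]
3 nonzero rows, so rank(T) = 3.
T has 4 columns; by rank–nullity, nullity = 4 − 3 = 1.

1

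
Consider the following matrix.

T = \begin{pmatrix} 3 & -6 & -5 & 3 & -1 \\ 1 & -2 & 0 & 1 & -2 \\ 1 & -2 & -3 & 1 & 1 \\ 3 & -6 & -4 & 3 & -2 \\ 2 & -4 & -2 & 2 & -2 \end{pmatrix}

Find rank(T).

Row reduce to echelon form.
R2 ← R2 − (1/3)·R1: [0, 0, 5/3, 0, -5/3]
R3 ← R3 − (1/3)·R1: [0, 0, -4/3, 0, 4/3]
R4 ← R4 − R1: [0, 0, 1, 0, -1]
R5 ← R5 − (2/3)·R1: [0, 0, 4/3, 0, -4/3]
R3 ← R3 + (4/5)·R2: [0, 0, 0, 0, 0]
R4 ← R4 − (3/5)·R2: [0, 0, 0, 0, 0]
R5 ← R5 − (4/5)·R2: [0, 0, 0, 0, 0]
Echelon form has 2 nonzero rows, so rank(T) = 2.

2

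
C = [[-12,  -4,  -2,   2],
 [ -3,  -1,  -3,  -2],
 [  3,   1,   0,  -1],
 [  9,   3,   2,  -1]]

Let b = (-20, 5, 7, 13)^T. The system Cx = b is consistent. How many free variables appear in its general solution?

2

Row reduce the augmented matrix [C | b].
R2 ← R2 − (1/4)·R1: [0, 0, -5/2, -5/2, 10]
R3 ← R3 + (1/4)·R1: [0, 0, -1/2, -1/2, 2]
R4 ← R4 + (3/4)·R1: [0, 0, 1/2, 1/2, -2]
R3 ← R3 − (1/5)·R2: [0, 0, 0, 0, 0]
R4 ← R4 + (1/5)·R2: [0, 0, 0, 0, 0]
The echelon form has 2 nonzero rows, and every pivot lies in the first 4 columns, so rank(C) = rank([C|b]) = 2.
The system is consistent.
Free variables = (unknowns) − (rank) = 4 − 2 = 2.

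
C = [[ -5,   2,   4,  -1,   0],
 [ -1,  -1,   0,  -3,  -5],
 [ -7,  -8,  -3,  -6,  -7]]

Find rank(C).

Row reduce to echelon form.
R2 ← R2 − (1/5)·R1: [0, -7/5, -4/5, -14/5, -5]
R3 ← R3 − (7/5)·R1: [0, -54/5, -43/5, -23/5, -7]
R3 ← R3 − (54/7)·R2: [0, 0, -17/7, 17, 221/7]
Echelon form has 3 nonzero rows, so rank(C) = 3.

3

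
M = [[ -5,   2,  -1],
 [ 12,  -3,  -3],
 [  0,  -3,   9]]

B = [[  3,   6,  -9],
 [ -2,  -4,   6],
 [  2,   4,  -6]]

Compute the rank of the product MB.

First compute MB:
[[-21, -42,  63],
 [ 36,  72, -108],
 [ 24,  48, -72]]
Now row reduce the product.
R2 ← R2 + (12/7)·R1: [0, 0, 0]
R3 ← R3 + (8/7)·R1: [0, 0, 0]
1 nonzero row, so rank(MB) = 1.

1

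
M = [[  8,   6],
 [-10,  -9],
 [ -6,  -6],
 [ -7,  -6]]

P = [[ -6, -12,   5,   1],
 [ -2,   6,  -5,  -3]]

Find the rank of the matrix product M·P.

2

First compute MP:
[[-60, -60,  10, -10],
 [ 78,  66,  -5,  17],
 [ 48,  36,   0,  12],
 [ 54,  48,  -5,  11]]
Now row reduce the product.
R2 ← R2 + (13/10)·R1: [0, -12, 8, 4]
R3 ← R3 + (4/5)·R1: [0, -12, 8, 4]
R4 ← R4 + (9/10)·R1: [0, -6, 4, 2]
R3 ← R3 − R2: [0, 0, 0, 0]
R4 ← R4 − (1/2)·R2: [0, 0, 0, 0]
2 nonzero rows, so rank(MP) = 2.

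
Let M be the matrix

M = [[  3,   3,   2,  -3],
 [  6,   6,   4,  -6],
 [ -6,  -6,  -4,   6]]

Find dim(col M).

1

Row reduce to echelon form.
R2 ← R2 − (2)·R1: [0, 0, 0, 0]
R3 ← R3 + (2)·R1: [0, 0, 0, 0]
Echelon form has 1 nonzero row, so rank(M) = 1.
The column space has dimension equal to the rank: 1.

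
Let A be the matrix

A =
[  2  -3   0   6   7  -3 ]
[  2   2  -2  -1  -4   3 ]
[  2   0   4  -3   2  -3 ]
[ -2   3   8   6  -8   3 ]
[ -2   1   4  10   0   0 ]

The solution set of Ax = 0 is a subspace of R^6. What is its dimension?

Row reduce to echelon form.
R2 ← R2 − R1: [0, 5, -2, -7, -11, 6]
R3 ← R3 − R1: [0, 3, 4, -9, -5, 0]
R4 ← R4 + R1: [0, 0, 8, 12, -1, 0]
R5 ← R5 + R1: [0, -2, 4, 16, 7, -3]
R3 ← R3 − (3/5)·R2: [0, 0, 26/5, -24/5, 8/5, -18/5]
R5 ← R5 + (2/5)·R2: [0, 0, 16/5, 66/5, 13/5, -3/5]
R4 ← R4 − (20/13)·R3: [0, 0, 0, 252/13, -45/13, 72/13]
R5 ← R5 − (8/13)·R3: [0, 0, 0, 210/13, 21/13, 21/13]
R5 ← R5 − (5/6)·R4: [0, 0, 0, 0, 9/2, -3]
5 nonzero rows, so rank(A) = 5.
A has 6 columns; by rank–nullity, nullity = 6 − 5 = 1.

1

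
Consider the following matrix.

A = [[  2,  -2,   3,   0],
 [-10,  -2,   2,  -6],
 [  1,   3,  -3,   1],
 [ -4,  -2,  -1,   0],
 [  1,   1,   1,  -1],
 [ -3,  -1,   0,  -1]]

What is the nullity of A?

1

Row reduce to echelon form.
R2 ← R2 + (5)·R1: [0, -12, 17, -6]
R3 ← R3 − (1/2)·R1: [0, 4, -9/2, 1]
R4 ← R4 + (2)·R1: [0, -6, 5, 0]
R5 ← R5 − (1/2)·R1: [0, 2, -1/2, -1]
R6 ← R6 + (3/2)·R1: [0, -4, 9/2, -1]
R3 ← R3 + (1/3)·R2: [0, 0, 7/6, -1]
R4 ← R4 − (1/2)·R2: [0, 0, -7/2, 3]
R5 ← R5 + (1/6)·R2: [0, 0, 7/3, -2]
R6 ← R6 − (1/3)·R2: [0, 0, -7/6, 1]
R4 ← R4 + (3)·R3: [0, 0, 0, 0]
R5 ← R5 − (2)·R3: [0, 0, 0, 0]
R6 ← R6 + R3: [0, 0, 0, 0]
3 nonzero rows, so rank(A) = 3.
A has 4 columns; by rank–nullity, nullity = 4 − 3 = 1.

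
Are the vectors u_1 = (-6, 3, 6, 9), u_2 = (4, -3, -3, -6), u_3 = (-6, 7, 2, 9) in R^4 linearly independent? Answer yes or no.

no

Form the matrix with these vectors as rows and row reduce.
R2 ← R2 + (2/3)·R1: [0, -1, 1, 0]
R3 ← R3 − R1: [0, 4, -4, 0]
R3 ← R3 + (4)·R2: [0, 0, 0, 0]
2 nonzero rows, so the 3 vectors span a space of dimension 2.
Since 2 < 3, the vectors are linearly dependent.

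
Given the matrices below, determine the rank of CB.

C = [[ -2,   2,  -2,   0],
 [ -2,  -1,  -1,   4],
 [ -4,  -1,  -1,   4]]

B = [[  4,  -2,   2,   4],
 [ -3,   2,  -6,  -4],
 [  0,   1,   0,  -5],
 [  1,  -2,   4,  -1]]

First compute CB:
[[-14,   6, -16,  -6],
 [ -1,  -7,  18,  -3],
 [ -9,  -3,  14, -11]]
Now row reduce the product.
R2 ← R2 − (1/14)·R1: [0, -52/7, 134/7, -18/7]
R3 ← R3 − (9/14)·R1: [0, -48/7, 170/7, -50/7]
R3 ← R3 − (12/13)·R2: [0, 0, 86/13, -62/13]
3 nonzero rows, so rank(CB) = 3.

3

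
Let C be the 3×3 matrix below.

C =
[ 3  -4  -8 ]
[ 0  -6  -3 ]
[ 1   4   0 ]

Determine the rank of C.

2

Row reduce to echelon form.
R3 ← R3 − (1/3)·R1: [0, 16/3, 8/3]
R3 ← R3 + (8/9)·R2: [0, 0, 0]
Echelon form has 2 nonzero rows, so rank(C) = 2.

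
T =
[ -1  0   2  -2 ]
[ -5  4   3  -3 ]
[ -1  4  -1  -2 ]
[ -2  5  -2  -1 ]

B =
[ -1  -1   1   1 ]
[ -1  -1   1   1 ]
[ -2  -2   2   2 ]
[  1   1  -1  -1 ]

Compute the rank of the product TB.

First compute TB:
[[ -5,  -5,   5,   5],
 [ -8,  -8,   8,   8],
 [ -3,  -3,   3,   3],
 [  0,   0,   0,   0]]
Now row reduce the product.
R2 ← R2 − (8/5)·R1: [0, 0, 0, 0]
R3 ← R3 − (3/5)·R1: [0, 0, 0, 0]
1 nonzero row, so rank(TB) = 1.

1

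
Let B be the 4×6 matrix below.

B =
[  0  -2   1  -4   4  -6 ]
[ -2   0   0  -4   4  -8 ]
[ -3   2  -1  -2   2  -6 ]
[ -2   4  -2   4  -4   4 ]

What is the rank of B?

Row reduce to echelon form.
Swap R1 ↔ R2
R3 ← R3 − (3/2)·R1: [0, 2, -1, 4, -4, 6]
R4 ← R4 − R1: [0, 4, -2, 8, -8, 12]
R3 ← R3 + R2: [0, 0, 0, 0, 0, 0]
R4 ← R4 + (2)·R2: [0, 0, 0, 0, 0, 0]
Echelon form has 2 nonzero rows, so rank(B) = 2.

2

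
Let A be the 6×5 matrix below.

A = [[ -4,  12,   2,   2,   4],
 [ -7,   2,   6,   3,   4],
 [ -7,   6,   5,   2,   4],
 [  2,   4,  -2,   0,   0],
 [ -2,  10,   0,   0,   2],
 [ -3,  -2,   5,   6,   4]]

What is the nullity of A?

2

Row reduce to echelon form.
R2 ← R2 − (7/4)·R1: [0, -19, 5/2, -1/2, -3]
R3 ← R3 − (7/4)·R1: [0, -15, 3/2, -3/2, -3]
R4 ← R4 + (1/2)·R1: [0, 10, -1, 1, 2]
R5 ← R5 − (1/2)·R1: [0, 4, -1, -1, 0]
R6 ← R6 − (3/4)·R1: [0, -11, 7/2, 9/2, 1]
R3 ← R3 − (15/19)·R2: [0, 0, -9/19, -21/19, -12/19]
R4 ← R4 + (10/19)·R2: [0, 0, 6/19, 14/19, 8/19]
R5 ← R5 + (4/19)·R2: [0, 0, -9/19, -21/19, -12/19]
R6 ← R6 − (11/19)·R2: [0, 0, 39/19, 91/19, 52/19]
R4 ← R4 + (2/3)·R3: [0, 0, 0, 0, 0]
R5 ← R5 − R3: [0, 0, 0, 0, 0]
R6 ← R6 + (13/3)·R3: [0, 0, 0, 0, 0]
3 nonzero rows, so rank(A) = 3.
A has 5 columns; by rank–nullity, nullity = 5 − 3 = 2.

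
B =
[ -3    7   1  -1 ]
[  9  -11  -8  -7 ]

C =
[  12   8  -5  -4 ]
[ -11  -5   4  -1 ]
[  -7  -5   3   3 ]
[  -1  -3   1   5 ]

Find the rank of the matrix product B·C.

2

First compute BC:
[[-119, -61,  45,   3],
 [292, 188, -120, -84]]
Now row reduce the product.
R2 ← R2 + (292/119)·R1: [0, 4560/119, -1140/119, -9120/119]
2 nonzero rows, so rank(BC) = 2.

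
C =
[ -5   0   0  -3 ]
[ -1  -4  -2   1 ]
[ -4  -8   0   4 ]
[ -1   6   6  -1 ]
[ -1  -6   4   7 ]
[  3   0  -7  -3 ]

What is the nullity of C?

0

Row reduce to echelon form.
R2 ← R2 − (1/5)·R1: [0, -4, -2, 8/5]
R3 ← R3 − (4/5)·R1: [0, -8, 0, 32/5]
R4 ← R4 − (1/5)·R1: [0, 6, 6, -2/5]
R5 ← R5 − (1/5)·R1: [0, -6, 4, 38/5]
R6 ← R6 + (3/5)·R1: [0, 0, -7, -24/5]
R3 ← R3 − (2)·R2: [0, 0, 4, 16/5]
R4 ← R4 + (3/2)·R2: [0, 0, 3, 2]
R5 ← R5 − (3/2)·R2: [0, 0, 7, 26/5]
R4 ← R4 − (3/4)·R3: [0, 0, 0, -2/5]
R5 ← R5 − (7/4)·R3: [0, 0, 0, -2/5]
R6 ← R6 + (7/4)·R3: [0, 0, 0, 4/5]
R5 ← R5 − R4: [0, 0, 0, 0]
R6 ← R6 + (2)·R4: [0, 0, 0, 0]
4 nonzero rows, so rank(C) = 4.
C has 4 columns; by rank–nullity, nullity = 4 − 4 = 0.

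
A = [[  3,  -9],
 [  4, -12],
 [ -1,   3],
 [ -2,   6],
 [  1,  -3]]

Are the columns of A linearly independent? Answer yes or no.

no

Row reduce A to echelon form.
R2 ← R2 − (4/3)·R1: [0, 0]
R3 ← R3 + (1/3)·R1: [0, 0]
R4 ← R4 + (2/3)·R1: [0, 0]
R5 ← R5 − (1/3)·R1: [0, 0]
1 pivot among 2 columns.
Only 1 < 2 pivot columns, so the columns are linearly dependent.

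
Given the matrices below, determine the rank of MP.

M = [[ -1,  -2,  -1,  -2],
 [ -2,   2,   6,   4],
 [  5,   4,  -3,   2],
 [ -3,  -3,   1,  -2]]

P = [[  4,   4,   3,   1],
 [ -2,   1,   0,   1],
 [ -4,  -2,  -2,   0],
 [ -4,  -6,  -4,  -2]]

2

First compute MP:
[[ 12,   8,   7,   1],
 [-52, -42, -34,  -8],
 [ 16,  18,  13,   5],
 [ -2,  -5,  -3,  -2]]
Now row reduce the product.
R2 ← R2 + (13/3)·R1: [0, -22/3, -11/3, -11/3]
R3 ← R3 − (4/3)·R1: [0, 22/3, 11/3, 11/3]
R4 ← R4 + (1/6)·R1: [0, -11/3, -11/6, -11/6]
R3 ← R3 + R2: [0, 0, 0, 0]
R4 ← R4 − (1/2)·R2: [0, 0, 0, 0]
2 nonzero rows, so rank(MP) = 2.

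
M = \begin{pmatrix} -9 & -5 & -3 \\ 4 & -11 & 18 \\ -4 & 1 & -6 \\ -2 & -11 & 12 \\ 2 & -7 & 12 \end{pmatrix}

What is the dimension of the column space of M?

Row reduce to echelon form.
R2 ← R2 + (4/9)·R1: [0, -119/9, 50/3]
R3 ← R3 − (4/9)·R1: [0, 29/9, -14/3]
R4 ← R4 − (2/9)·R1: [0, -89/9, 38/3]
R5 ← R5 + (2/9)·R1: [0, -73/9, 34/3]
R3 ← R3 + (29/119)·R2: [0, 0, -72/119]
R4 ← R4 − (89/119)·R2: [0, 0, 24/119]
R5 ← R5 − (73/119)·R2: [0, 0, 132/119]
R4 ← R4 + (1/3)·R3: [0, 0, 0]
R5 ← R5 + (11/6)·R3: [0, 0, 0]
Echelon form has 3 nonzero rows, so rank(M) = 3.
The column space has dimension equal to the rank: 3.

3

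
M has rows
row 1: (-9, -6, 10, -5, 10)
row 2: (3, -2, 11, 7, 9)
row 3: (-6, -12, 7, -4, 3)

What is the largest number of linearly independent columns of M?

Row reduce to echelon form.
R2 ← R2 + (1/3)·R1: [0, -4, 43/3, 16/3, 37/3]
R3 ← R3 − (2/3)·R1: [0, -8, 1/3, -2/3, -11/3]
R3 ← R3 − (2)·R2: [0, 0, -85/3, -34/3, -85/3]
Echelon form has 3 nonzero rows, so rank(M) = 3.
The rank gives the maximum number of linearly independent columns: 3.

3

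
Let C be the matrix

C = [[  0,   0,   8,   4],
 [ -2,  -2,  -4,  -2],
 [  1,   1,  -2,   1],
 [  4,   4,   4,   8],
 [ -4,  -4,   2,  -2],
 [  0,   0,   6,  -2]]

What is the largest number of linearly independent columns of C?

Row reduce to echelon form.
Swap R1 ↔ R2
R3 ← R3 + (1/2)·R1: [0, 0, -4, 0]
R4 ← R4 + (2)·R1: [0, 0, -4, 4]
R5 ← R5 − (2)·R1: [0, 0, 10, 2]
R3 ← R3 + (1/2)·R2: [0, 0, 0, 2]
R4 ← R4 + (1/2)·R2: [0, 0, 0, 6]
R5 ← R5 − (5/4)·R2: [0, 0, 0, -3]
R6 ← R6 − (3/4)·R2: [0, 0, 0, -5]
R4 ← R4 − (3)·R3: [0, 0, 0, 0]
R5 ← R5 + (3/2)·R3: [0, 0, 0, 0]
R6 ← R6 + (5/2)·R3: [0, 0, 0, 0]
Echelon form has 3 nonzero rows, so rank(C) = 3.
The rank gives the maximum number of linearly independent columns: 3.

3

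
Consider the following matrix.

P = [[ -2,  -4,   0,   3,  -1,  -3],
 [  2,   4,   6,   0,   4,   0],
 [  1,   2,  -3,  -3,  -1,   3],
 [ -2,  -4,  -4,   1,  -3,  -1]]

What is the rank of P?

2

Row reduce to echelon form.
R2 ← R2 + R1: [0, 0, 6, 3, 3, -3]
R3 ← R3 + (1/2)·R1: [0, 0, -3, -3/2, -3/2, 3/2]
R4 ← R4 − R1: [0, 0, -4, -2, -2, 2]
R3 ← R3 + (1/2)·R2: [0, 0, 0, 0, 0, 0]
R4 ← R4 + (2/3)·R2: [0, 0, 0, 0, 0, 0]
Echelon form has 2 nonzero rows, so rank(P) = 2.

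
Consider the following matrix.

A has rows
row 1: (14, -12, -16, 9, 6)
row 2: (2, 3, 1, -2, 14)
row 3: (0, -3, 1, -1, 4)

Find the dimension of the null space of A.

Row reduce to echelon form.
R2 ← R2 − (1/7)·R1: [0, 33/7, 23/7, -23/7, 92/7]
R3 ← R3 + (7/11)·R2: [0, 0, 34/11, -34/11, 136/11]
3 nonzero rows, so rank(A) = 3.
A has 5 columns; by rank–nullity, nullity = 5 − 3 = 2.

2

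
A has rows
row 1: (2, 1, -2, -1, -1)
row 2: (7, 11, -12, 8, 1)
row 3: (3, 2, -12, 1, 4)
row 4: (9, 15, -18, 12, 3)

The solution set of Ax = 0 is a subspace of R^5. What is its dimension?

2

Row reduce to echelon form.
R2 ← R2 − (7/2)·R1: [0, 15/2, -5, 23/2, 9/2]
R3 ← R3 − (3/2)·R1: [0, 1/2, -9, 5/2, 11/2]
R4 ← R4 − (9/2)·R1: [0, 21/2, -9, 33/2, 15/2]
R3 ← R3 − (1/15)·R2: [0, 0, -26/3, 26/15, 26/5]
R4 ← R4 − (7/5)·R2: [0, 0, -2, 2/5, 6/5]
R4 ← R4 − (3/13)·R3: [0, 0, 0, 0, 0]
3 nonzero rows, so rank(A) = 3.
A has 5 columns; by rank–nullity, nullity = 5 − 3 = 2.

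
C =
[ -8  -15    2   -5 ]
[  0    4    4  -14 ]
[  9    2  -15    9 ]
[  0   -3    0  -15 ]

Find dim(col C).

4

Row reduce to echelon form.
R3 ← R3 + (9/8)·R1: [0, -119/8, -51/4, 27/8]
R3 ← R3 + (119/32)·R2: [0, 0, 17/8, -779/16]
R4 ← R4 + (3/4)·R2: [0, 0, 3, -51/2]
R4 ← R4 − (24/17)·R3: [0, 0, 0, 735/17]
Echelon form has 4 nonzero rows, so rank(C) = 4.
The column space has dimension equal to the rank: 4.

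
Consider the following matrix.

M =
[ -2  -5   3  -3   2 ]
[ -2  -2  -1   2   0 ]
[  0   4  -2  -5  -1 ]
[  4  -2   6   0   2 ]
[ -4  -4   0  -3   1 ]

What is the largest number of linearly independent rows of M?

3

Row reduce to echelon form.
R2 ← R2 − R1: [0, 3, -4, 5, -2]
R4 ← R4 + (2)·R1: [0, -12, 12, -6, 6]
R5 ← R5 − (2)·R1: [0, 6, -6, 3, -3]
R3 ← R3 − (4/3)·R2: [0, 0, 10/3, -35/3, 5/3]
R4 ← R4 + (4)·R2: [0, 0, -4, 14, -2]
R5 ← R5 − (2)·R2: [0, 0, 2, -7, 1]
R4 ← R4 + (6/5)·R3: [0, 0, 0, 0, 0]
R5 ← R5 − (3/5)·R3: [0, 0, 0, 0, 0]
Echelon form has 3 nonzero rows, so rank(M) = 3.
The rank gives the maximum number of linearly independent rows: 3.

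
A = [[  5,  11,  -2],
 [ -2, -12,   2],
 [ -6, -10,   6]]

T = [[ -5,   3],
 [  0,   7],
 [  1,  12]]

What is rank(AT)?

First compute AT:
[[-27,  68],
 [ 12, -66],
 [ 36, -16]]
Now row reduce the product.
R2 ← R2 + (4/9)·R1: [0, -322/9]
R3 ← R3 + (4/3)·R1: [0, 224/3]
R3 ← R3 + (48/23)·R2: [0, 0]
2 nonzero rows, so rank(AT) = 2.

2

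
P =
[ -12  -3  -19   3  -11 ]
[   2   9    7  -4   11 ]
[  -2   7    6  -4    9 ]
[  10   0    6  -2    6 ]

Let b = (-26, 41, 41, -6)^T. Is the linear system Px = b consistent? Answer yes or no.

Row reduce the augmented matrix [P | b].
R2 ← R2 + (1/6)·R1: [0, 17/2, 23/6, -7/2, 55/6, 110/3]
R3 ← R3 − (1/6)·R1: [0, 15/2, 55/6, -9/2, 65/6, 136/3]
R4 ← R4 + (5/6)·R1: [0, -5/2, -59/6, 1/2, -19/6, -83/3]
R3 ← R3 − (15/17)·R2: [0, 0, 295/51, -24/17, 140/51, 662/51]
R4 ← R4 + (5/17)·R2: [0, 0, -148/17, -9/17, -8/17, -287/17]
R4 ← R4 + (444/295)·R3: [0, 0, 0, -783/295, 216/59, 783/295]
The echelon form has 4 nonzero rows, and every pivot lies in the first 5 columns, so rank(P) = rank([P|b]) = 4.
The system is consistent.

yes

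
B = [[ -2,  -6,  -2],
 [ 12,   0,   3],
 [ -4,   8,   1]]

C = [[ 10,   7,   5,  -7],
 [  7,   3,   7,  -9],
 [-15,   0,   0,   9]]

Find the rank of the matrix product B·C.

2

First compute BC:
[[-32, -32, -52,  50],
 [ 75,  84,  60, -57],
 [  1,  -4,  36, -35]]
Now row reduce the product.
R2 ← R2 + (75/32)·R1: [0, 9, -495/8, 963/16]
R3 ← R3 + (1/32)·R1: [0, -5, 275/8, -535/16]
R3 ← R3 + (5/9)·R2: [0, 0, 0, 0]
2 nonzero rows, so rank(BC) = 2.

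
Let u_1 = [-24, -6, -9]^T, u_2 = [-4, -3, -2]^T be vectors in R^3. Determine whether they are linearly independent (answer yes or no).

Form the matrix with these vectors as rows and row reduce.
R2 ← R2 − (1/6)·R1: [0, -2, -1/2]
2 nonzero rows, so the 2 vectors span a space of dimension 2.
Since 2 = 2, the vectors are linearly independent.

yes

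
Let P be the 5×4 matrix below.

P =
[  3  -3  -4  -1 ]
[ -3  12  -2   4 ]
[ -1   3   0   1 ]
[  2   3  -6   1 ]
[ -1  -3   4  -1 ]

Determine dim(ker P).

2

Row reduce to echelon form.
R2 ← R2 + R1: [0, 9, -6, 3]
R3 ← R3 + (1/3)·R1: [0, 2, -4/3, 2/3]
R4 ← R4 − (2/3)·R1: [0, 5, -10/3, 5/3]
R5 ← R5 + (1/3)·R1: [0, -4, 8/3, -4/3]
R3 ← R3 − (2/9)·R2: [0, 0, 0, 0]
R4 ← R4 − (5/9)·R2: [0, 0, 0, 0]
R5 ← R5 + (4/9)·R2: [0, 0, 0, 0]
2 nonzero rows, so rank(P) = 2.
P has 4 columns; by rank–nullity, nullity = 4 − 2 = 2.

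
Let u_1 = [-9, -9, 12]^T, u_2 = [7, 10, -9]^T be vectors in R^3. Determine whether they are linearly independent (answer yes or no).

yes

Form the matrix with these vectors as rows and row reduce.
R2 ← R2 + (7/9)·R1: [0, 3, 1/3]
2 nonzero rows, so the 2 vectors span a space of dimension 2.
Since 2 = 2, the vectors are linearly independent.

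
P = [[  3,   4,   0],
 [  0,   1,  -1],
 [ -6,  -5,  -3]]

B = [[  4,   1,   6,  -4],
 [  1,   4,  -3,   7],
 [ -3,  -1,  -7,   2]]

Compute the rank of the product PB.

2

First compute PB:
[[ 16,  19,   6,  16],
 [  4,   5,   4,   5],
 [-20, -23,   0, -17]]
Now row reduce the product.
R2 ← R2 − (1/4)·R1: [0, 1/4, 5/2, 1]
R3 ← R3 + (5/4)·R1: [0, 3/4, 15/2, 3]
R3 ← R3 − (3)·R2: [0, 0, 0, 0]
2 nonzero rows, so rank(PB) = 2.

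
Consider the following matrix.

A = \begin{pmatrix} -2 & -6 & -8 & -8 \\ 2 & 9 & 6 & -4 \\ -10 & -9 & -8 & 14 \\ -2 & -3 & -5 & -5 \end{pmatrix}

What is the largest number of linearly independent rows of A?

3

Row reduce to echelon form.
R2 ← R2 + R1: [0, 3, -2, -12]
R3 ← R3 − (5)·R1: [0, 21, 32, 54]
R4 ← R4 − R1: [0, 3, 3, 3]
R3 ← R3 − (7)·R2: [0, 0, 46, 138]
R4 ← R4 − R2: [0, 0, 5, 15]
R4 ← R4 − (5/46)·R3: [0, 0, 0, 0]
Echelon form has 3 nonzero rows, so rank(A) = 3.
The rank gives the maximum number of linearly independent rows: 3.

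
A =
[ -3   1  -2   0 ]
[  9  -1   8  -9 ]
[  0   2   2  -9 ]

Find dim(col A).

Row reduce to echelon form.
R2 ← R2 + (3)·R1: [0, 2, 2, -9]
R3 ← R3 − R2: [0, 0, 0, 0]
Echelon form has 2 nonzero rows, so rank(A) = 2.
The column space has dimension equal to the rank: 2.

2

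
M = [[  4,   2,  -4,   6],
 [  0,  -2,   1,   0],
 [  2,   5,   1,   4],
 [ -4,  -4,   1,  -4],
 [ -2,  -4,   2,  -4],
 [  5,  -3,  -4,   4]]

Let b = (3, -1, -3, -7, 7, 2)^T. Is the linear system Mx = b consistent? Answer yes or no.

Row reduce the augmented matrix [M | b].
R3 ← R3 − (1/2)·R1: [0, 4, 3, 1, -9/2]
R4 ← R4 + R1: [0, -2, -3, 2, -4]
R5 ← R5 + (1/2)·R1: [0, -3, 0, -1, 17/2]
R6 ← R6 − (5/4)·R1: [0, -11/2, 1, -7/2, -7/4]
R3 ← R3 + (2)·R2: [0, 0, 5, 1, -13/2]
R4 ← R4 − R2: [0, 0, -4, 2, -3]
R5 ← R5 − (3/2)·R2: [0, 0, -3/2, -1, 10]
R6 ← R6 − (11/4)·R2: [0, 0, -7/4, -7/2, 1]
R4 ← R4 + (4/5)·R3: [0, 0, 0, 14/5, -41/5]
R5 ← R5 + (3/10)·R3: [0, 0, 0, -7/10, 161/20]
R6 ← R6 + (7/20)·R3: [0, 0, 0, -63/20, -51/40]
R5 ← R5 + (1/4)·R4: [0, 0, 0, 0, 6]
R6 ← R6 + (9/8)·R4: [0, 0, 0, 0, -21/2]
R6 ← R6 + (7/4)·R5: [0, 0, 0, 0, 0]
The echelon form has 5 nonzero rows; the last pivot sits in the augmented column, so rank(M) = 4 but rank([M|b]) = 5.
Since the ranks differ, the system is inconsistent.

no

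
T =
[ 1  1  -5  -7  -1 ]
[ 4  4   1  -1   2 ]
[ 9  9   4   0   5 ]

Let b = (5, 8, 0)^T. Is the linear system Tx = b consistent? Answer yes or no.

no

Row reduce the augmented matrix [T | b].
R2 ← R2 − (4)·R1: [0, 0, 21, 27, 6, -12]
R3 ← R3 − (9)·R1: [0, 0, 49, 63, 14, -45]
R3 ← R3 − (7/3)·R2: [0, 0, 0, 0, 0, -17]
The echelon form has 3 nonzero rows; the last pivot sits in the augmented column, so rank(T) = 2 but rank([T|b]) = 3.
Since the ranks differ, the system is inconsistent.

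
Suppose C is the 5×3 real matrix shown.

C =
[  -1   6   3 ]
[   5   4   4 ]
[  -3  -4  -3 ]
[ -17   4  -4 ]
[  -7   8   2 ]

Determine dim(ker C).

0

Row reduce to echelon form.
R2 ← R2 + (5)·R1: [0, 34, 19]
R3 ← R3 − (3)·R1: [0, -22, -12]
R4 ← R4 − (17)·R1: [0, -98, -55]
R5 ← R5 − (7)·R1: [0, -34, -19]
R3 ← R3 + (11/17)·R2: [0, 0, 5/17]
R4 ← R4 + (49/17)·R2: [0, 0, -4/17]
R5 ← R5 + R2: [0, 0, 0]
R4 ← R4 + (4/5)·R3: [0, 0, 0]
3 nonzero rows, so rank(C) = 3.
C has 3 columns; by rank–nullity, nullity = 3 − 3 = 0.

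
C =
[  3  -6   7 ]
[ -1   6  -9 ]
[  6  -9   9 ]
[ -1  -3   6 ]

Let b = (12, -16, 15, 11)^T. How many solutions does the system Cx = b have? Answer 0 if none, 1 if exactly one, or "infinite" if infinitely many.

Row reduce the augmented matrix [C | b].
R2 ← R2 + (1/3)·R1: [0, 4, -20/3, -12]
R3 ← R3 − (2)·R1: [0, 3, -5, -9]
R4 ← R4 + (1/3)·R1: [0, -5, 25/3, 15]
R3 ← R3 − (3/4)·R2: [0, 0, 0, 0]
R4 ← R4 + (5/4)·R2: [0, 0, 0, 0]
The echelon form has 2 nonzero rows, and every pivot lies in the first 3 columns, so rank(C) = rank([C|b]) = 2.
The system is consistent.
rank = 2 < 3 unknowns, so there are infinitely many solutions.

infinite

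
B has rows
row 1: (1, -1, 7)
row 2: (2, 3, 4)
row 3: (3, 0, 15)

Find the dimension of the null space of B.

Row reduce to echelon form.
R2 ← R2 − (2)·R1: [0, 5, -10]
R3 ← R3 − (3)·R1: [0, 3, -6]
R3 ← R3 − (3/5)·R2: [0, 0, 0]
2 nonzero rows, so rank(B) = 2.
B has 3 columns; by rank–nullity, nullity = 3 − 2 = 1.

1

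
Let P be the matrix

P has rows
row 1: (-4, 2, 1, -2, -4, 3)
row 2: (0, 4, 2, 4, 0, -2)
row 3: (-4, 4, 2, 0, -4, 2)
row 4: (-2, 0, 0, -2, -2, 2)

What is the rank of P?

Row reduce to echelon form.
R3 ← R3 − R1: [0, 2, 1, 2, 0, -1]
R4 ← R4 − (1/2)·R1: [0, -1, -1/2, -1, 0, 1/2]
R3 ← R3 − (1/2)·R2: [0, 0, 0, 0, 0, 0]
R4 ← R4 + (1/4)·R2: [0, 0, 0, 0, 0, 0]
Echelon form has 2 nonzero rows, so rank(P) = 2.

2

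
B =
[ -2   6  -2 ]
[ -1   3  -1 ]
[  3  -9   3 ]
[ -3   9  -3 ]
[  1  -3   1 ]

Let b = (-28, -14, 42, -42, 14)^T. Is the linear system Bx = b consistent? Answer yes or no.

Row reduce the augmented matrix [B | b].
R2 ← R2 − (1/2)·R1: [0, 0, 0, 0]
R3 ← R3 + (3/2)·R1: [0, 0, 0, 0]
R4 ← R4 − (3/2)·R1: [0, 0, 0, 0]
R5 ← R5 + (1/2)·R1: [0, 0, 0, 0]
The echelon form has 1 nonzero rows, and every pivot lies in the first 3 columns, so rank(B) = rank([B|b]) = 1.
The system is consistent.

yes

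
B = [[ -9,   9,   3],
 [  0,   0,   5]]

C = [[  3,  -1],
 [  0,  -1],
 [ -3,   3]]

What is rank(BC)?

2

First compute BC:
[[-36,   9],
 [-15,  15]]
Now row reduce the product.
R2 ← R2 − (5/12)·R1: [0, 45/4]
2 nonzero rows, so rank(BC) = 2.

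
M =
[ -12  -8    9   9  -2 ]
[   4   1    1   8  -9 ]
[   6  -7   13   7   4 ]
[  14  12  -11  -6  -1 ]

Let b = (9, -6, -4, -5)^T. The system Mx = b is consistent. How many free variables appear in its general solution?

1

Row reduce the augmented matrix [M | b].
R2 ← R2 + (1/3)·R1: [0, -5/3, 4, 11, -29/3, -3]
R3 ← R3 + (1/2)·R1: [0, -11, 35/2, 23/2, 3, 1/2]
R4 ← R4 + (7/6)·R1: [0, 8/3, -1/2, 9/2, -10/3, 11/2]
R3 ← R3 − (33/5)·R2: [0, 0, -89/10, -611/10, 334/5, 203/10]
R4 ← R4 + (8/5)·R2: [0, 0, 59/10, 221/10, -94/5, 7/10]
R4 ← R4 + (59/89)·R3: [0, 0, 0, -1638/89, 2268/89, 1260/89]
The echelon form has 4 nonzero rows, and every pivot lies in the first 5 columns, so rank(M) = rank([M|b]) = 4.
The system is consistent.
Free variables = (unknowns) − (rank) = 5 − 4 = 1.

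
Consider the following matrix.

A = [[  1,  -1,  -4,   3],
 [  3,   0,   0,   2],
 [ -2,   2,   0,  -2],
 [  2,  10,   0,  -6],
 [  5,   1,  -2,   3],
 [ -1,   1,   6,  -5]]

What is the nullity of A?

0

Row reduce to echelon form.
R2 ← R2 − (3)·R1: [0, 3, 12, -7]
R3 ← R3 + (2)·R1: [0, 0, -8, 4]
R4 ← R4 − (2)·R1: [0, 12, 8, -12]
R5 ← R5 − (5)·R1: [0, 6, 18, -12]
R6 ← R6 + R1: [0, 0, 2, -2]
R4 ← R4 − (4)·R2: [0, 0, -40, 16]
R5 ← R5 − (2)·R2: [0, 0, -6, 2]
R4 ← R4 − (5)·R3: [0, 0, 0, -4]
R5 ← R5 − (3/4)·R3: [0, 0, 0, -1]
R6 ← R6 + (1/4)·R3: [0, 0, 0, -1]
R5 ← R5 − (1/4)·R4: [0, 0, 0, 0]
R6 ← R6 − (1/4)·R4: [0, 0, 0, 0]
4 nonzero rows, so rank(A) = 4.
A has 4 columns; by rank–nullity, nullity = 4 − 4 = 0.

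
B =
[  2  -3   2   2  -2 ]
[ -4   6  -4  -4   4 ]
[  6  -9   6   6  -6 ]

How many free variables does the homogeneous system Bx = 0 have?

Row reduce to echelon form.
R2 ← R2 + (2)·R1: [0, 0, 0, 0, 0]
R3 ← R3 − (3)·R1: [0, 0, 0, 0, 0]
1 nonzero row, so rank(B) = 1.
B has 5 columns; by rank–nullity, nullity = 5 − 1 = 4.

4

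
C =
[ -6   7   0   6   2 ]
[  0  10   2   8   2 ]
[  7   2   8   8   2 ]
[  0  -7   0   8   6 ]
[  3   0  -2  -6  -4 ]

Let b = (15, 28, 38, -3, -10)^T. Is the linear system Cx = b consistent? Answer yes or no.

Row reduce the augmented matrix [C | b].
R3 ← R3 + (7/6)·R1: [0, 61/6, 8, 15, 13/3, 111/2]
R5 ← R5 + (1/2)·R1: [0, 7/2, -2, -3, -3, -5/2]
R3 ← R3 − (61/60)·R2: [0, 0, 179/30, 103/15, 23/10, 811/30]
R4 ← R4 + (7/10)·R2: [0, 0, 7/5, 68/5, 37/5, 83/5]
R5 ← R5 − (7/20)·R2: [0, 0, -27/10, -29/5, -37/10, -123/10]
R4 ← R4 − (42/179)·R3: [0, 0, 0, 2146/179, 1228/179, 1836/179]
R5 ← R5 + (81/179)·R3: [0, 0, 0, -482/179, -476/179, -12/179]
R5 ← R5 + (241/1073)·R4: [0, 0, 0, 0, -1200/1073, 2400/1073]
The echelon form has 5 nonzero rows, and every pivot lies in the first 5 columns, so rank(C) = rank([C|b]) = 5.
The system is consistent.

yes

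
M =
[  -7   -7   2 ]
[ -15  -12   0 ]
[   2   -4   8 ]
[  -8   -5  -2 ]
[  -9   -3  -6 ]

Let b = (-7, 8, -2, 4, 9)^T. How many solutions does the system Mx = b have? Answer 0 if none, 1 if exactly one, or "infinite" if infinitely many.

Row reduce the augmented matrix [M | b].
R2 ← R2 − (15/7)·R1: [0, 3, -30/7, 23]
R3 ← R3 + (2/7)·R1: [0, -6, 60/7, -4]
R4 ← R4 − (8/7)·R1: [0, 3, -30/7, 12]
R5 ← R5 − (9/7)·R1: [0, 6, -60/7, 18]
R3 ← R3 + (2)·R2: [0, 0, 0, 42]
R4 ← R4 − R2: [0, 0, 0, -11]
R5 ← R5 − (2)·R2: [0, 0, 0, -28]
R4 ← R4 + (11/42)·R3: [0, 0, 0, 0]
R5 ← R5 + (2/3)·R3: [0, 0, 0, 0]
The echelon form has 3 nonzero rows; the last pivot sits in the augmented column, so rank(M) = 2 but rank([M|b]) = 3.
Since the ranks differ, the system is inconsistent.
It has no solutions.

0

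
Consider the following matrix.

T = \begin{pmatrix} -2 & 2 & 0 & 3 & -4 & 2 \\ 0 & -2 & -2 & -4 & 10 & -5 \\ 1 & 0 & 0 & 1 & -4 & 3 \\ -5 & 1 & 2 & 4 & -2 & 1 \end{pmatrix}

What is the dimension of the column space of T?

Row reduce to echelon form.
R3 ← R3 + (1/2)·R1: [0, 1, 0, 5/2, -6, 4]
R4 ← R4 − (5/2)·R1: [0, -4, 2, -7/2, 8, -4]
R3 ← R3 + (1/2)·R2: [0, 0, -1, 1/2, -1, 3/2]
R4 ← R4 − (2)·R2: [0, 0, 6, 9/2, -12, 6]
R4 ← R4 + (6)·R3: [0, 0, 0, 15/2, -18, 15]
Echelon form has 4 nonzero rows, so rank(T) = 4.
The column space has dimension equal to the rank: 4.

4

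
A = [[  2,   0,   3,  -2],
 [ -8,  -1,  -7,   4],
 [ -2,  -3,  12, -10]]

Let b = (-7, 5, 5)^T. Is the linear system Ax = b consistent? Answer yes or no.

Row reduce the augmented matrix [A | b].
R2 ← R2 + (4)·R1: [0, -1, 5, -4, -23]
R3 ← R3 + R1: [0, -3, 15, -12, -2]
R3 ← R3 − (3)·R2: [0, 0, 0, 0, 67]
The echelon form has 3 nonzero rows; the last pivot sits in the augmented column, so rank(A) = 2 but rank([A|b]) = 3.
Since the ranks differ, the system is inconsistent.

no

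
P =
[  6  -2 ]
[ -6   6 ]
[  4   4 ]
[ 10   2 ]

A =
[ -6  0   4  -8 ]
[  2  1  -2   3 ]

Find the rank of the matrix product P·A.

2

First compute PA:
[[-40,  -2,  28, -54],
 [ 48,   6, -36,  66],
 [-16,   4,   8, -20],
 [-56,   2,  36, -74]]
Now row reduce the product.
R2 ← R2 + (6/5)·R1: [0, 18/5, -12/5, 6/5]
R3 ← R3 − (2/5)·R1: [0, 24/5, -16/5, 8/5]
R4 ← R4 − (7/5)·R1: [0, 24/5, -16/5, 8/5]
R3 ← R3 − (4/3)·R2: [0, 0, 0, 0]
R4 ← R4 − (4/3)·R2: [0, 0, 0, 0]
2 nonzero rows, so rank(PA) = 2.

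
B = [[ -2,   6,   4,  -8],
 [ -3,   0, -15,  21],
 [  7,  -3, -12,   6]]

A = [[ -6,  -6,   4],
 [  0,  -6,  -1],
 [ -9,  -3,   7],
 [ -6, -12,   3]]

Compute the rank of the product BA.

2

First compute BA:
[[ 24,  60, -10],
 [ 27, -189, -54],
 [ 30, -60, -35]]
Now row reduce the product.
R2 ← R2 − (9/8)·R1: [0, -513/2, -171/4]
R3 ← R3 − (5/4)·R1: [0, -135, -45/2]
R3 ← R3 − (10/19)·R2: [0, 0, 0]
2 nonzero rows, so rank(BA) = 2.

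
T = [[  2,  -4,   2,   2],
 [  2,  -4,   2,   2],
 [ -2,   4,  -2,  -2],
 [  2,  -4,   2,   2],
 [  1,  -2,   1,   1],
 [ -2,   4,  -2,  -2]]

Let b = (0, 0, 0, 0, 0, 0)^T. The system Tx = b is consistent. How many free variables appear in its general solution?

3

Row reduce the augmented matrix [T | b].
R2 ← R2 − R1: [0, 0, 0, 0, 0]
R3 ← R3 + R1: [0, 0, 0, 0, 0]
R4 ← R4 − R1: [0, 0, 0, 0, 0]
R5 ← R5 − (1/2)·R1: [0, 0, 0, 0, 0]
R6 ← R6 + R1: [0, 0, 0, 0, 0]
The echelon form has 1 nonzero rows, and every pivot lies in the first 4 columns, so rank(T) = rank([T|b]) = 1.
The system is consistent.
Free variables = (unknowns) − (rank) = 4 − 1 = 3.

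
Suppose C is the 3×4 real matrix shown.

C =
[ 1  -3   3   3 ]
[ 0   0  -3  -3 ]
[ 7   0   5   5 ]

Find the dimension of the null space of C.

1

Row reduce to echelon form.
R3 ← R3 − (7)·R1: [0, 21, -16, -16]
Swap R2 ↔ R3
3 nonzero rows, so rank(C) = 3.
C has 4 columns; by rank–nullity, nullity = 4 − 3 = 1.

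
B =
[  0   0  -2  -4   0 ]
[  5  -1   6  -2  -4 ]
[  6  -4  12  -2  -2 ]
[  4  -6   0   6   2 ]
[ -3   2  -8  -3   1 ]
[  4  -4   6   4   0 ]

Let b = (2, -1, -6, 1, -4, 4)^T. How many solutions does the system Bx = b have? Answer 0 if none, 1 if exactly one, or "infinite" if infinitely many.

0

Row reduce the augmented matrix [B | b].
Swap R1 ↔ R2
R3 ← R3 − (6/5)·R1: [0, -14/5, 24/5, 2/5, 14/5, -24/5]
R4 ← R4 − (4/5)·R1: [0, -26/5, -24/5, 38/5, 26/5, 9/5]
R5 ← R5 + (3/5)·R1: [0, 7/5, -22/5, -21/5, -7/5, -23/5]
R6 ← R6 − (4/5)·R1: [0, -16/5, 6/5, 28/5, 16/5, 24/5]
Swap R2 ↔ R3
R4 ← R4 − (13/7)·R2: [0, 0, -96/7, 48/7, 0, 75/7]
R5 ← R5 + (1/2)·R2: [0, 0, -2, -4, 0, -7]
R6 ← R6 − (8/7)·R2: [0, 0, -30/7, 36/7, 0, 72/7]
R4 ← R4 − (48/7)·R3: [0, 0, 0, 240/7, 0, -3]
R5 ← R5 − R3: [0, 0, 0, 0, 0, -9]
R6 ← R6 − (15/7)·R3: [0, 0, 0, 96/7, 0, 6]
R6 ← R6 − (2/5)·R4: [0, 0, 0, 0, 0, 36/5]
R6 ← R6 + (4/5)·R5: [0, 0, 0, 0, 0, 0]
The echelon form has 5 nonzero rows; the last pivot sits in the augmented column, so rank(B) = 4 but rank([B|b]) = 5.
Since the ranks differ, the system is inconsistent.
It has no solutions.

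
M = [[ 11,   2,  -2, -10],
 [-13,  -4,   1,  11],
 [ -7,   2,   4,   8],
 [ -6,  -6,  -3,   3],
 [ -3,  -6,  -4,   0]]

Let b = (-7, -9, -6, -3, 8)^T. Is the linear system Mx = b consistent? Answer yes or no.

no

Row reduce the augmented matrix [M | b].
R2 ← R2 + (13/11)·R1: [0, -18/11, -15/11, -9/11, -190/11]
R3 ← R3 + (7/11)·R1: [0, 36/11, 30/11, 18/11, -115/11]
R4 ← R4 + (6/11)·R1: [0, -54/11, -45/11, -27/11, -75/11]
R5 ← R5 + (3/11)·R1: [0, -60/11, -50/11, -30/11, 67/11]
R3 ← R3 + (2)·R2: [0, 0, 0, 0, -45]
R4 ← R4 − (3)·R2: [0, 0, 0, 0, 45]
R5 ← R5 − (10/3)·R2: [0, 0, 0, 0, 191/3]
R4 ← R4 + R3: [0, 0, 0, 0, 0]
R5 ← R5 + (191/135)·R3: [0, 0, 0, 0, 0]
The echelon form has 3 nonzero rows; the last pivot sits in the augmented column, so rank(M) = 2 but rank([M|b]) = 3.
Since the ranks differ, the system is inconsistent.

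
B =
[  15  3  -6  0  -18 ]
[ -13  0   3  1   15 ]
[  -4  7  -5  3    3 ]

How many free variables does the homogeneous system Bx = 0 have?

Row reduce to echelon form.
R2 ← R2 + (13/15)·R1: [0, 13/5, -11/5, 1, -3/5]
R3 ← R3 + (4/15)·R1: [0, 39/5, -33/5, 3, -9/5]
R3 ← R3 − (3)·R2: [0, 0, 0, 0, 0]
2 nonzero rows, so rank(B) = 2.
B has 5 columns; by rank–nullity, nullity = 5 − 2 = 3.

3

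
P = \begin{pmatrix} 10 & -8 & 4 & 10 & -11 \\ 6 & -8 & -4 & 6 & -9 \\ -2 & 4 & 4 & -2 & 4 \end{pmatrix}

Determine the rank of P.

2

Row reduce to echelon form.
R2 ← R2 − (3/5)·R1: [0, -16/5, -32/5, 0, -12/5]
R3 ← R3 + (1/5)·R1: [0, 12/5, 24/5, 0, 9/5]
R3 ← R3 + (3/4)·R2: [0, 0, 0, 0, 0]
Echelon form has 2 nonzero rows, so rank(P) = 2.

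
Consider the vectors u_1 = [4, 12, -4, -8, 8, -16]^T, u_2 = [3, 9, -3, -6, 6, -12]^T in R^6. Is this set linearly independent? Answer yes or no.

no

Form the matrix with these vectors as rows and row reduce.
R2 ← R2 − (3/4)·R1: [0, 0, 0, 0, 0, 0]
1 nonzero row, so the 2 vectors span a space of dimension 1.
Since 1 < 2, the vectors are linearly dependent.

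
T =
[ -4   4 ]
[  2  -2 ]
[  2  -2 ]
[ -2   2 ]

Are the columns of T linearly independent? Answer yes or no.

Row reduce T to echelon form.
R2 ← R2 + (1/2)·R1: [0, 0]
R3 ← R3 + (1/2)·R1: [0, 0]
R4 ← R4 − (1/2)·R1: [0, 0]
1 pivot among 2 columns.
Only 1 < 2 pivot columns, so the columns are linearly dependent.

no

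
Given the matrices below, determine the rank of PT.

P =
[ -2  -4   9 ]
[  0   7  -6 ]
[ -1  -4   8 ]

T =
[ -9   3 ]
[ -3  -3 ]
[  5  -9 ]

First compute PT:
[[ 75, -75],
 [-51,  33],
 [ 61, -63]]
Now row reduce the product.
R2 ← R2 + (17/25)·R1: [0, -18]
R3 ← R3 − (61/75)·R1: [0, -2]
R3 ← R3 − (1/9)·R2: [0, 0]
2 nonzero rows, so rank(PT) = 2.

2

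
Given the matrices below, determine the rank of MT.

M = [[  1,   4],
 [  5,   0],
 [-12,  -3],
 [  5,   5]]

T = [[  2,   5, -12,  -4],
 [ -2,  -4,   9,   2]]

First compute MT:
[[ -6, -11,  24,   4],
 [ 10,  25, -60, -20],
 [-18, -48, 117,  42],
 [  0,   5, -15, -10]]
Now row reduce the product.
R2 ← R2 + (5/3)·R1: [0, 20/3, -20, -40/3]
R3 ← R3 − (3)·R1: [0, -15, 45, 30]
R3 ← R3 + (9/4)·R2: [0, 0, 0, 0]
R4 ← R4 − (3/4)·R2: [0, 0, 0, 0]
2 nonzero rows, so rank(MT) = 2.

2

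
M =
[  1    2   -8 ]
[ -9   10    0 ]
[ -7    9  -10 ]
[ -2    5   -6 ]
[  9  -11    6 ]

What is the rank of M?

3

Row reduce to echelon form.
R2 ← R2 + (9)·R1: [0, 28, -72]
R3 ← R3 + (7)·R1: [0, 23, -66]
R4 ← R4 + (2)·R1: [0, 9, -22]
R5 ← R5 − (9)·R1: [0, -29, 78]
R3 ← R3 − (23/28)·R2: [0, 0, -48/7]
R4 ← R4 − (9/28)·R2: [0, 0, 8/7]
R5 ← R5 + (29/28)·R2: [0, 0, 24/7]
R4 ← R4 + (1/6)·R3: [0, 0, 0]
R5 ← R5 + (1/2)·R3: [0, 0, 0]
Echelon form has 3 nonzero rows, so rank(M) = 3.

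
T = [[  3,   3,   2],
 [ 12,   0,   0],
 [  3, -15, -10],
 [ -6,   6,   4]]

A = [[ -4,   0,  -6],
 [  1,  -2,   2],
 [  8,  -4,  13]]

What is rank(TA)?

First compute TA:
[[  7, -14,  14],
 [-48,   0, -72],
 [-107,  70, -178],
 [ 62, -28, 100]]
Now row reduce the product.
R2 ← R2 + (48/7)·R1: [0, -96, 24]
R3 ← R3 + (107/7)·R1: [0, -144, 36]
R4 ← R4 − (62/7)·R1: [0, 96, -24]
R3 ← R3 − (3/2)·R2: [0, 0, 0]
R4 ← R4 + R2: [0, 0, 0]
2 nonzero rows, so rank(TA) = 2.

2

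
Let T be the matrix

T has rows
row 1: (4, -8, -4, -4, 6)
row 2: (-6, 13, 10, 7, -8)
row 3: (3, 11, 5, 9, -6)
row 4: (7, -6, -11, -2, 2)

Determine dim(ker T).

2

Row reduce to echelon form.
R2 ← R2 + (3/2)·R1: [0, 1, 4, 1, 1]
R3 ← R3 − (3/4)·R1: [0, 17, 8, 12, -21/2]
R4 ← R4 − (7/4)·R1: [0, 8, -4, 5, -17/2]
R3 ← R3 − (17)·R2: [0, 0, -60, -5, -55/2]
R4 ← R4 − (8)·R2: [0, 0, -36, -3, -33/2]
R4 ← R4 − (3/5)·R3: [0, 0, 0, 0, 0]
3 nonzero rows, so rank(T) = 3.
T has 5 columns; by rank–nullity, nullity = 5 − 3 = 2.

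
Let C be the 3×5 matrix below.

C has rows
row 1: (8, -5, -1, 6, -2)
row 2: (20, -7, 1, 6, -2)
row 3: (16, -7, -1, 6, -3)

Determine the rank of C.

Row reduce to echelon form.
R2 ← R2 − (5/2)·R1: [0, 11/2, 7/2, -9, 3]
R3 ← R3 − (2)·R1: [0, 3, 1, -6, 1]
R3 ← R3 − (6/11)·R2: [0, 0, -10/11, -12/11, -7/11]
Echelon form has 3 nonzero rows, so rank(C) = 3.

3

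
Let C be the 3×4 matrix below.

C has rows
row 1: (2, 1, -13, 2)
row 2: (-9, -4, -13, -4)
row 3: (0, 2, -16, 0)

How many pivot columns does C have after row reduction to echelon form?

3

Row reduce to echelon form.
R2 ← R2 + (9/2)·R1: [0, 1/2, -143/2, 5]
R3 ← R3 − (4)·R2: [0, 0, 270, -20]
Echelon form has 3 nonzero rows, so rank(C) = 3.
Each nonzero row contributes one pivot column: 3 pivot columns.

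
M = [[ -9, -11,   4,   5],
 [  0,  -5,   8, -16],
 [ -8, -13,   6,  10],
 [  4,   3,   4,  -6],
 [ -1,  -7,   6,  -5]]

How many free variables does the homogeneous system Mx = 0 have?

Row reduce to echelon form.
R3 ← R3 − (8/9)·R1: [0, -29/9, 22/9, 50/9]
R4 ← R4 + (4/9)·R1: [0, -17/9, 52/9, -34/9]
R5 ← R5 − (1/9)·R1: [0, -52/9, 50/9, -50/9]
R3 ← R3 − (29/45)·R2: [0, 0, -122/45, 238/15]
R4 ← R4 − (17/45)·R2: [0, 0, 124/45, 34/15]
R5 ← R5 − (52/45)·R2: [0, 0, -166/45, 194/15]
R4 ← R4 + (62/61)·R3: [0, 0, 0, 1122/61]
R5 ← R5 − (83/61)·R3: [0, 0, 0, -528/61]
R5 ← R5 + (8/17)·R4: [0, 0, 0, 0]
4 nonzero rows, so rank(M) = 4.
M has 4 columns; by rank–nullity, nullity = 4 − 4 = 0.

0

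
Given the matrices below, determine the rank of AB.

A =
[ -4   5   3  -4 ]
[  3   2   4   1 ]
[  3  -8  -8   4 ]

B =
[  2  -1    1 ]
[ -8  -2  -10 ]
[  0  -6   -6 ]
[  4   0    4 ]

2

First compute AB:
[[-64, -24, -88],
 [ -6, -31, -37],
 [ 86,  61, 147]]
Now row reduce the product.
R2 ← R2 − (3/32)·R1: [0, -115/4, -115/4]
R3 ← R3 + (43/32)·R1: [0, 115/4, 115/4]
R3 ← R3 + R2: [0, 0, 0]
2 nonzero rows, so rank(AB) = 2.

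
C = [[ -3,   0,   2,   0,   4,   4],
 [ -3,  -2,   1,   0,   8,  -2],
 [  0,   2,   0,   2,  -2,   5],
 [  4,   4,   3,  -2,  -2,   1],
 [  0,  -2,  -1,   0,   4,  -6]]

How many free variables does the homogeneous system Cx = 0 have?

Row reduce to echelon form.
R2 ← R2 − R1: [0, -2, -1, 0, 4, -6]
R4 ← R4 + (4/3)·R1: [0, 4, 17/3, -2, 10/3, 19/3]
R3 ← R3 + R2: [0, 0, -1, 2, 2, -1]
R4 ← R4 + (2)·R2: [0, 0, 11/3, -2, 34/3, -17/3]
R5 ← R5 − R2: [0, 0, 0, 0, 0, 0]
R4 ← R4 + (11/3)·R3: [0, 0, 0, 16/3, 56/3, -28/3]
4 nonzero rows, so rank(C) = 4.
C has 6 columns; by rank–nullity, nullity = 6 − 4 = 2.

2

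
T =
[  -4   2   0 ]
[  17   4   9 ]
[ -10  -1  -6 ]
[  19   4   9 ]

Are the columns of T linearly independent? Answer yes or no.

yes

Row reduce T to echelon form.
R2 ← R2 + (17/4)·R1: [0, 25/2, 9]
R3 ← R3 − (5/2)·R1: [0, -6, -6]
R4 ← R4 + (19/4)·R1: [0, 27/2, 9]
R3 ← R3 + (12/25)·R2: [0, 0, -42/25]
R4 ← R4 − (27/25)·R2: [0, 0, -18/25]
R4 ← R4 − (3/7)·R3: [0, 0, 0]
3 pivots among 3 columns.
Every column is a pivot column, so the columns are linearly independent.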